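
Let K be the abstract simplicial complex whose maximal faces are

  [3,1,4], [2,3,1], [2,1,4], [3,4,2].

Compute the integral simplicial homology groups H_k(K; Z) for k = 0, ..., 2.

Fix the vertex order 1 < 2 < 3 < 4 and write every simplex with vertices in increasing order. Then dim K = 2 and the simplices of K are:

  0-simplices (4): [1], [2], [3], [4]
  1-simplices (6): [1,2], [1,3], [1,4], [2,3], [2,4], [3,4]
  2-simplices (4): [1,2,3], [1,2,4], [1,3,4], [2,3,4]

giving chain groups C_0 ≅ Z^4, C_1 ≅ Z^6, C_2 ≅ Z^4.

∂_1: C_1 → C_0 maps an edge to its endpoints' difference, ∂[p,q] = q − p.
The 4×6 boundary matrix has rank 3 and Smith normal form diag(1,1,1).

∂_2: C_2 → C_1 sends each 2-simplex [p,q,r] to [q,r] − [p,r] + [p,q]. For instance
  ∂[2,3,4] = [3,4] − [2,4] + [2,3],
  ∂[1,3,4] = [3,4] − [1,4] + [1,3].
This gives a 6×4 integer matrix of rank 3; reducing to Smith normal form yields diagonal entries (1,1,1).

Computing H_k = (kernel of ∂_k) / (image of ∂_{k+1}):

  H_0: rank C_0 − rank ∂_1 = 4 − 3 = 1, and the invariant factors of ∂_1 are all 1, so H_0 ≅ Z.
  H_1: rank ker ∂_1 − rank ∂_2 = (6 − 3) − 3 = 0, and the invariant factors of ∂_2 are all 1, so H_1 ≅ 0.
  H_2: rank ker ∂_2 − rank ∂_3 = (4 − 3) − 0 = 1, and there is no ∂_3, so H_2 ≅ Z.

As a check, the Euler characteristic is 4 − 6 + 4 = 2, which agrees with 1 − 0 + 1 = 2.

H_0 ≅ Z,  H_1 = 0,  H_2 ≅ Z.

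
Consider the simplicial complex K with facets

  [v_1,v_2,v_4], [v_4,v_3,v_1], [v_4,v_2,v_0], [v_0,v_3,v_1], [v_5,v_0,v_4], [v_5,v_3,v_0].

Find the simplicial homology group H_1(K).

H_1 = Z.

Order the vertices as v_0 < v_1 < v_2 < v_3 < v_4 < v_5. Listing each simplex with vertices in this order, K has dimension 2 with simplices:

  0-simplices (6): [v_0], [v_1], [v_2], [v_3], [v_4], [v_5]
  1-simplices (12): [v_0,v_1], [v_0,v_2], [v_0,v_3], [v_0,v_4], [v_0,v_5], [v_1,v_2], [v_1,v_3], [v_1,v_4], [v_2,v_4], [v_3,v_4], [v_3,v_5], [v_4,v_5]
  2-simplices (6): [v_0,v_1,v_3], [v_0,v_2,v_4], [v_0,v_3,v_5], [v_0,v_4,v_5], [v_1,v_2,v_4], [v_1,v_3,v_4]

so the chain groups are C_0 ≅ Z^6, C_1 ≅ Z^12, C_2 ≅ Z^6.

∂_1: C_1 → C_0 is given by ∂[p,q] = [q] − [p]. For instance
  ∂[v_4,v_5] = [v_5] − [v_4].
The 6×12 boundary matrix has rank 5 and Smith normal form diag(1,1,1,1,1).

The boundary map ∂_2: C_2 → C_1 maps a triangle to the signed sum of its edges. For instance
  ∂[v_0,v_4,v_5] = [v_4,v_5] − [v_0,v_5] + [v_0,v_4],
  ∂[v_0,v_2,v_4] = [v_2,v_4] − [v_0,v_4] + [v_0,v_2].
This gives a 12×6 integer matrix of rank 6; reducing to Smith normal form yields diagonal entries (1,1,1,1,1,1).

Reading off H_k = ker ∂_k / im ∂_{k+1}:

  H_1: rank ker ∂_1 − rank ∂_2 = (12 − 5) − 6 = 1, and the invariant factors of ∂_2 are all 1, so H_1 = Z.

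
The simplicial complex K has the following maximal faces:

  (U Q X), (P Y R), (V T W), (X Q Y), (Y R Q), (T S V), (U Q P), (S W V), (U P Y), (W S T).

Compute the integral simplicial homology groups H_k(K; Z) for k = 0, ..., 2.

We work with the vertex ordering P < Q < R < S < T < U < V < W < X < Y. The simplices of K, each written with vertices in increasing order, are:

  0-simplices (10): P, Q, R, S, T, U, V, W, X, Y
  1-simplices (18): PQ, PR, PU, PY, QR, QU, QX, QY, RY, ST, SV, SW, TV, TW, UX, UY, VW, XY
  2-simplices (10): PQU, PRY, PUY, QRY, QUX, QXY, STV, STW, SVW, TVW

Hence C_0 ≅ Z^10, C_1 ≅ Z^18, C_2 ≅ Z^10.

∂_1: C_1 → C_0 maps an edge to its endpoints' difference, ∂[p,q] = q − p.
This gives a 10×18 integer matrix of rank 8; reducing to Smith normal form yields diagonal entries (1,1,1,1,1,1,1,1).

The boundary map ∂_2: C_2 → C_1 maps a triangle to the signed sum of its edges. For instance
  ∂QXY = XY − QY + QX,
  ∂QRY = RY − QY + QR.
The 18×10 boundary matrix has rank 9 and Smith normal form diag(1,1,1,1,1,1,1,1,1).

Now H_k = ker ∂_k / im ∂_{k+1}, so:

  H_0: rank C_0 − rank ∂_1 = 10 − 8 = 2, and the invariant factors of ∂_1 are all 1, so H_0 = Z^2.
  H_1: rank ker ∂_1 − rank ∂_2 = (18 − 8) − 9 = 1, and the invariant factors of ∂_2 are all 1, so H_1 = Z.
  H_2: rank ker ∂_2 − rank ∂_3 = (10 − 9) − 0 = 1, and there is no ∂_3, so H_2 = Z.

As a check, the Euler characteristic is 10 − 18 + 10 = 2, which agrees with 2 − 1 + 1 = 2.

H_0 ≅ Z^2,  H_1 ≅ Z,  H_2 ≅ Z.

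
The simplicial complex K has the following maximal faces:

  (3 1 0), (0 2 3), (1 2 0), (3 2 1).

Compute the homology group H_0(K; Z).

Take the total order 0 < 1 < 2 < 3 on the vertex set. Then K (dimension 2) consists of the simplices:

  0-simplices (4): [0], [1], [2], [3]
  1-simplices (6): [0,1], [0,2], [0,3], [1,2], [1,3], [2,3]
  2-simplices (4): [0,1,2], [0,1,3], [0,2,3], [1,2,3]

giving chain groups C_0 ≅ Z^4, C_1 ≅ Z^6, C_2 ≅ Z^4.

The boundary map ∂_1: C_1 → C_0 is given by ∂[p,q] = [q] − [p]. For instance
  ∂[2,3] = [3] − [2].
This gives a 4×6 integer matrix of rank 3; reducing to Smith normal form yields diagonal entries (1,1,1).

∂_2: C_2 → C_1 maps a triangle to the signed sum of its edges. For instance
  ∂[0,1,2] = [1,2] − [0,2] + [0,1],
  ∂[0,1,3] = [1,3] − [0,3] + [0,1].
The 6×4 boundary matrix has rank 3 and Smith normal form diag(1,1,1).

Computing H_k = (kernel of ∂_k) / (image of ∂_{k+1}):

  H_0: rank C_0 − rank ∂_1 = 4 − 3 = 1, and the invariant factors of ∂_1 are all 1, so H_0 = Z.

H_0 ≅ Z.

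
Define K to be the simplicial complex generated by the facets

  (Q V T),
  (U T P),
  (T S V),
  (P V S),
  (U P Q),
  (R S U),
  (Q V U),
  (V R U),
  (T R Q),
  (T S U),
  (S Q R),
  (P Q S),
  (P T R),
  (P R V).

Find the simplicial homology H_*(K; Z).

H_0 = Z,  H_1 = Z^2,  H_2 = Z.

Take the total order P < Q < R < S < T < U < V on the vertex set. Then K (dimension 2) consists of the simplices:

  0-simplices (7): P, Q, R, S, T, U, V
  1-simplices (21): PQ, PR, PS, PT, PU, PV, QR, QS, QT, QU, QV, RS, RT, RU, RV, ST, SU, SV, TU, TV, UV
  2-simplices (14): PQS, PQU, PRT, PRV, PSV, PTU, QRS, QRT, QTV, QUV, RSU, RUV, STU, STV

Hence C_0 ≅ Z^7, C_1 ≅ Z^21, C_2 ≅ Z^14.

Boundary ∂_1: C_1 → C_0 maps an edge to its endpoints' difference, ∂[p,q] = q − p. For instance
  ∂SU = U − S.
The resulting 7×21 matrix has rank 6, and its Smith normal form has invariant factors (1,1,1,1,1,1).

The boundary map ∂_2: C_2 → C_1 acts by ∂[p,q,r] = [q,r] − [p,r] + [p,q]. For instance
  ∂PQS = QS − PS + PQ,
  ∂STU = TU − SU + ST.
The 21×14 boundary matrix has rank 13 and Smith normal form diag(1,1,1,1,1,1,1,1,1,1,1,1,1).

From H_k ≅ ker(∂_k) / im(∂_{k+1}) we obtain:

  H_0: rank C_0 − rank ∂_1 = 7 − 6 = 1, and the invariant factors of ∂_1 are all 1, so H_0 ≅ Z.
  H_1: rank ker ∂_1 − rank ∂_2 = (21 − 6) − 13 = 2, and the invariant factors of ∂_2 are all 1, so H_1 ≅ Z^2.
  H_2: rank ker ∂_2 − rank ∂_3 = (14 − 13) − 0 = 1, and there is no ∂_3, so H_2 ≅ Z.

(K is a triangulation of the torus T^2.)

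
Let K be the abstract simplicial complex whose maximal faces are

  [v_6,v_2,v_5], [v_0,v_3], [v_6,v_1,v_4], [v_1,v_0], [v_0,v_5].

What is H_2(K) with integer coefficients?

Fix the vertex order v_0 < v_1 < v_2 < v_3 < v_4 < v_5 < v_6 and write every simplex with vertices in increasing order. Then dim K = 2 and the simplices of K are:

  0-simplices (7): [v_0], [v_1], [v_2], [v_3], [v_4], [v_5], [v_6]
  1-simplices (9): [v_0,v_1], [v_0,v_3], [v_0,v_5], [v_1,v_4], [v_1,v_6], [v_2,v_5], [v_2,v_6], [v_4,v_6], [v_5,v_6]
  2-simplices (2): [v_1,v_4,v_6], [v_2,v_5,v_6]

giving chain groups C_0 ≅ Z^7, C_1 ≅ Z^9, C_2 ≅ Z^2.

Boundary ∂_1: C_1 → C_0 is given by ∂[p,q] = [q] − [p].
The resulting 7×9 matrix has rank 6, and its Smith normal form has invariant factors (1,1,1,1,1,1).

Boundary ∂_2: C_2 → C_1 maps a triangle to the signed sum of its edges. For instance
  ∂[v_1,v_4,v_6] = [v_4,v_6] − [v_1,v_6] + [v_1,v_4],
  ∂[v_2,v_5,v_6] = [v_5,v_6] − [v_2,v_6] + [v_2,v_5].
As a 9×2 matrix over Z this has rank 2, with invariant factors (1,1).

Computing H_k = (kernel of ∂_k) / (image of ∂_{k+1}):

  H_2: rank ker ∂_2 − rank ∂_3 = (2 − 2) − 0 = 0, and there is no ∂_3, so H_2 ≅ 0.

H_2 ≅ 0.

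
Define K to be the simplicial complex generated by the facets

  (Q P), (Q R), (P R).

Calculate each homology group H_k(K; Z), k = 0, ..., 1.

H_0 ≅ Z,  H_1 ≅ Z.

Take the total order P < Q < R on the vertex set. Then K (dimension 1) consists of the simplices:

  0-simplices (3): P, Q, R
  1-simplices (3): PQ, PR, QR

so the chain groups are C_0 ≅ Z^3, C_1 ≅ Z^3.

∂_1: C_1 → C_0 sends each edge [p,q] (with p < q) to q − p.
The 3×3 boundary matrix has rank 2 and Smith normal form diag(1,1).

Reading off H_k = ker ∂_k / im ∂_{k+1}:

  H_0: rank C_0 − rank ∂_1 = 3 − 2 = 1, and the invariant factors of ∂_1 are all 1, so H_0 ≅ Z.
  H_1: rank ker ∂_1 − rank ∂_2 = (3 − 2) − 0 = 1, and there is no ∂_2, so H_1 ≅ Z.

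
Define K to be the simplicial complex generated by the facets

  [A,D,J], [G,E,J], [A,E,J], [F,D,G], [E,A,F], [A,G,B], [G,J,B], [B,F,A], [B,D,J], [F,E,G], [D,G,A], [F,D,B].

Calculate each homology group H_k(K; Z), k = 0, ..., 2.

H_0 = Z,  H_1 = Z/2,  H_2 = 0.

Order the vertices as A < B < D < E < F < G < J. Listing each simplex with vertices in this order, K has dimension 2 with simplices:

  0-simplices (7): A, B, D, E, F, G, J
  1-simplices (18): AB, AD, AE, AF, AG, AJ, BD, BF, BG, BJ, DF, DG, DJ, EF, EG, EJ, FG, GJ
  2-simplices (12): ABF, ABG, ADG, ADJ, AEF, AEJ, BDF, BDJ, BGJ, DFG, EFG, EGJ

Hence C_0 ≅ Z^7, C_1 ≅ Z^18, C_2 ≅ Z^12.

Boundary ∂_1: C_1 → C_0 maps an edge to its endpoints' difference, ∂[p,q] = q − p. For instance
  ∂BD = D − B.
The resulting 7×18 matrix has rank 6, and its Smith normal form has invariant factors (1,1,1,1,1,1).

Boundary ∂_2: C_2 → C_1 acts by ∂[p,q,r] = [q,r] − [p,r] + [p,q]. For instance
  ∂ABF = BF − AF + AB,
  ∂BDJ = DJ − BJ + BD.
The 18×12 boundary matrix has rank 12 and Smith normal form diag(1,1,1,1,1,1,1,1,1,1,1,2).

Now H_k = ker ∂_k / im ∂_{k+1}, so:

  H_0: rank C_0 − rank ∂_1 = 7 − 6 = 1, and the invariant factors of ∂_1 are all 1, so H_0 ≅ Z.
  H_1: rank ker ∂_1 − rank ∂_2 = (18 − 6) − 12 = 0, and ∂_2 has invariant factor 2 > 1, so H_1 ≅ Z/2.
  H_2: rank ker ∂_2 − rank ∂_3 = (12 − 12) − 0 = 0, and there is no ∂_3, so H_2 ≅ 0.

As a check, the Euler characteristic is 7 − 18 + 12 = 1, which agrees with 1 − 0 + 0 = 1.
(K is a triangulation of the real projective plane RP^2.)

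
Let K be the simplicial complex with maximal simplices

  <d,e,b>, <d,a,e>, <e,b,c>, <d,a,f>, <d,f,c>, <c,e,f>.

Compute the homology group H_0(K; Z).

Order the vertices as a < b < c < d < e < f. Listing each simplex with vertices in this order, K has dimension 2 with simplices:

  0-simplices (6): a, b, c, d, e, f
  1-simplices (12): ad, ae, af, bc, bd, be, cd, ce, cf, de, df, ef
  2-simplices (6): ade, adf, bce, bde, cdf, cef

Hence C_0 ≅ Z^6, C_1 ≅ Z^12, C_2 ≅ Z^6.

The boundary map ∂_1: C_1 → C_0 maps an edge to its endpoints' difference, ∂[p,q] = q − p.
As a 6×12 matrix over Z this has rank 5, with invariant factors (1,1,1,1,1).

∂_2: C_2 → C_1 maps a triangle to the signed sum of its edges. For instance
  ∂bde = de − be + bd,
  ∂ade = de − ae + ad.
As a 12×6 matrix over Z this has rank 6, with invariant factors (1,1,1,1,1,1).

Computing H_k = (kernel of ∂_k) / (image of ∂_{k+1}):

  H_0: rank C_0 − rank ∂_1 = 6 − 5 = 1, and the invariant factors of ∂_1 are all 1, so H_0 = Z.

H_0 = Z.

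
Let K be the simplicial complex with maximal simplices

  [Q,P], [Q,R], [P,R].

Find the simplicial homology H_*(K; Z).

H_0 ≅ Z,  H_1 ≅ Z.

Take the total order P < Q < R on the vertex set. Then K (dimension 1) consists of the simplices:

  0-simplices (3): P, Q, R
  1-simplices (3): PQ, PR, QR

Hence C_0 ≅ Z^3, C_1 ≅ Z^3.

The boundary map ∂_1: C_1 → C_0 is given by ∂[p,q] = [q] − [p].
As a 3×3 matrix over Z this has rank 2, with invariant factors (1,1).

From H_k ≅ ker(∂_k) / im(∂_{k+1}) we obtain:

  H_0: rank C_0 − rank ∂_1 = 3 − 2 = 1, and the invariant factors of ∂_1 are all 1, so H_0 ≅ Z.
  H_1: rank ker ∂_1 − rank ∂_2 = (3 − 2) − 0 = 1, and there is no ∂_2, so H_1 ≅ Z.

As a check, the Euler characteristic is 3 − 3 = 0, which agrees with 1 − 1 = 0.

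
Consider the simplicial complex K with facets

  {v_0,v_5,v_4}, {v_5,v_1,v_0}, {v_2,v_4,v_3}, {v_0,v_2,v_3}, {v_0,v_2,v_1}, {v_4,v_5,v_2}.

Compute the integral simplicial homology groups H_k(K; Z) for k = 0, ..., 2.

Order the vertices as v_0 < v_1 < v_2 < v_3 < v_4 < v_5. Listing each simplex with vertices in this order, K has dimension 2 with simplices:

  0-simplices (6): [v_0], [v_1], [v_2], [v_3], [v_4], [v_5]
  1-simplices (12): [v_0,v_1], [v_0,v_2], [v_0,v_3], [v_0,v_4], [v_0,v_5], [v_1,v_2], [v_1,v_5], [v_2,v_3], [v_2,v_4], [v_2,v_5], [v_3,v_4], [v_4,v_5]
  2-simplices (6): [v_0,v_1,v_2], [v_0,v_1,v_5], [v_0,v_2,v_3], [v_0,v_4,v_5], [v_2,v_3,v_4], [v_2,v_4,v_5]

giving chain groups C_0 ≅ Z^6, C_1 ≅ Z^12, C_2 ≅ Z^6.

The boundary map ∂_1: C_1 → C_0 sends each edge [p,q] (with p < q) to q − p. For instance
  ∂[v_2,v_4] = [v_4] − [v_2].
As a 6×12 matrix over Z this has rank 5, with invariant factors (1,1,1,1,1).

∂_2: C_2 → C_1 sends each 2-simplex [p,q,r] to [q,r] − [p,r] + [p,q]. For instance
  ∂[v_0,v_1,v_5] = [v_1,v_5] − [v_0,v_5] + [v_0,v_1],
  ∂[v_0,v_4,v_5] = [v_4,v_5] − [v_0,v_5] + [v_0,v_4].
As a 12×6 matrix over Z this has rank 6, with invariant factors (1,1,1,1,1,1).

From H_k ≅ ker(∂_k) / im(∂_{k+1}) we obtain:

  H_0: rank C_0 − rank ∂_1 = 6 − 5 = 1, and the invariant factors of ∂_1 are all 1, so H_0 ≅ Z.
  H_1: rank ker ∂_1 − rank ∂_2 = (12 − 5) − 6 = 1, and the invariant factors of ∂_2 are all 1, so H_1 ≅ Z.
  H_2: rank ker ∂_2 − rank ∂_3 = (6 − 6) − 0 = 0, and there is no ∂_3, so H_2 ≅ 0.

H_0 = Z,  H_1 = Z,  H_2 = 0.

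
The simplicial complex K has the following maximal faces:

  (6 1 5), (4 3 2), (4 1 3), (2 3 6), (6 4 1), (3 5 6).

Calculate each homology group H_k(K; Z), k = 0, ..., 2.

H_0 ≅ Z,  H_1 ≅ Z,  H_2 = 0.

We work with the vertex ordering 1 < 2 < 3 < 4 < 5 < 6. The simplices of K, each written with vertices in increasing order, are:

  0-simplices (6): [1], [2], [3], [4], [5], [6]
  1-simplices (12): [1,3], [1,4], [1,5], [1,6], [2,3], [2,4], [2,6], [3,4], [3,5], [3,6], [4,6], [5,6]
  2-simplices (6): [1,3,4], [1,4,6], [1,5,6], [2,3,4], [2,3,6], [3,5,6]

Hence C_0 ≅ Z^6, C_1 ≅ Z^12, C_2 ≅ Z^6.

Boundary ∂_1: C_1 → C_0 is given by ∂[p,q] = [q] − [p].
This gives a 6×12 integer matrix of rank 5; reducing to Smith normal form yields diagonal entries (1,1,1,1,1).

The boundary map ∂_2: C_2 → C_1 sends each 2-simplex [p,q,r] to [q,r] − [p,r] + [p,q]. For instance
  ∂[1,4,6] = [4,6] − [1,6] + [1,4],
  ∂[1,5,6] = [5,6] − [1,6] + [1,5].
This gives a 12×6 integer matrix of rank 6; reducing to Smith normal form yields diagonal entries (1,1,1,1,1,1).

Reading off H_k = ker ∂_k / im ∂_{k+1}:

  H_0: rank C_0 − rank ∂_1 = 6 − 5 = 1, and the invariant factors of ∂_1 are all 1, so H_0 = Z.
  H_1: rank ker ∂_1 − rank ∂_2 = (12 − 5) − 6 = 1, and the invariant factors of ∂_2 are all 1, so H_1 = Z.
  H_2: rank ker ∂_2 − rank ∂_3 = (6 − 6) − 0 = 0, and there is no ∂_3, so H_2 = 0.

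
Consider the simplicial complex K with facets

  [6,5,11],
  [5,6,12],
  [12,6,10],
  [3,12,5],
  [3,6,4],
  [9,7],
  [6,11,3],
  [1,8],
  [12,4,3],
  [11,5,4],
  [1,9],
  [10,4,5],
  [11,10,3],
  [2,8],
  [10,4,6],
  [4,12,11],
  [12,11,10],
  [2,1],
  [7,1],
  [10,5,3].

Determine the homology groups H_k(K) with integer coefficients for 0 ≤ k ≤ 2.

Take the total order 1 < 2 < 3 < 4 < 5 < 6 < 7 < 8 < 9 < 10 < 11 < 12 on the vertex set. Then K (dimension 2) consists of the simplices:

  0-simplices (12): [1], [2], [3], [4], [5], [6], [7], [8], [9], [10], [11], [12]
  1-simplices (27): (27 of them)
  2-simplices (14): [3,4,6], [3,4,12], [3,5,10], [3,5,12], [3,6,11], [3,10,11], [4,5,10], [4,5,11], [4,6,10], [4,11,12], [5,6,11], [5,6,12], [6,10,12], [10,11,12]

so the chain groups are C_0 ≅ Z^12, C_1 ≅ Z^27, C_2 ≅ Z^14.

∂_1: C_1 → C_0 sends each edge [p,q] (with p < q) to q − p.
The resulting 12×27 matrix has rank 10, and its Smith normal form has invariant factors (1,1,1,1,1,1,1,1,1,1).

∂_2: C_2 → C_1 maps a triangle to the signed sum of its edges. For instance
  ∂[10,11,12] = [11,12] − [10,12] + [10,11],
  ∂[3,6,11] = [6,11] − [3,11] + [3,6].
The resulting 27×14 matrix has rank 13, and its Smith normal form has invariant factors (1,1,1,1,1,1,1,1,1,1,1,1,1).

Reading off H_k = ker ∂_k / im ∂_{k+1}:

  H_0: rank C_0 − rank ∂_1 = 12 − 10 = 2, and the invariant factors of ∂_1 are all 1, so H_0 ≅ Z^2.
  H_1: rank ker ∂_1 − rank ∂_2 = (27 − 10) − 13 = 4, and the invariant factors of ∂_2 are all 1, so H_1 ≅ Z^4.
  H_2: rank ker ∂_2 − rank ∂_3 = (14 − 13) − 0 = 1, and there is no ∂_3, so H_2 ≅ Z.

(K is a triangulation of the disjoint union of the torus T^2 and a wedge of 2 circles.)

H_0 ≅ Z^2,  H_1 ≅ Z^4,  H_2 ≅ Z.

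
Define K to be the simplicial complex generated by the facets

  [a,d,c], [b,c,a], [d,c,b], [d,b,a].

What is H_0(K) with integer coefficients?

H_0 = Z.

We work with the vertex ordering a < b < c < d. The simplices of K, each written with vertices in increasing order, are:

  0-simplices (4): a, b, c, d
  1-simplices (6): ab, ac, ad, bc, bd, cd
  2-simplices (4): abc, abd, acd, bcd

Hence C_0 ≅ Z^4, C_1 ≅ Z^6, C_2 ≅ Z^4.

Boundary ∂_1: C_1 → C_0 is given by ∂[p,q] = [q] − [p].
As a 4×6 matrix over Z this has rank 3, with invariant factors (1,1,1).

∂_2: C_2 → C_1 acts by ∂[p,q,r] = [q,r] − [p,r] + [p,q]. For instance
  ∂acd = cd − ad + ac,
  ∂abc = bc − ac + ab.
This gives a 6×4 integer matrix of rank 3; reducing to Smith normal form yields diagonal entries (1,1,1).

Reading off H_k = ker ∂_k / im ∂_{k+1}:

  H_0: rank C_0 − rank ∂_1 = 4 − 3 = 1, and the invariant factors of ∂_1 are all 1, so H_0 = Z.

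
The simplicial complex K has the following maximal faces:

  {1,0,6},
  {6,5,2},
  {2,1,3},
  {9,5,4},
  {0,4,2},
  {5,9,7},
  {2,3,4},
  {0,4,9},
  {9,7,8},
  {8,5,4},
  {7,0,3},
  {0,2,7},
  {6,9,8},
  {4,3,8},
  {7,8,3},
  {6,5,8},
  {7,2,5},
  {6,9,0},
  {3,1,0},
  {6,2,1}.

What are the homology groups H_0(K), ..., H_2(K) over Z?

H_0 ≅ Z,  H_1 ≅ Z ⊕ Z/2Z,  H_2 = 0.

Order the vertices as 0 < 1 < 2 < 3 < 4 < 5 < 6 < 7 < 8 < 9. Listing each simplex with vertices in this order, K has dimension 2 with simplices:

  0-simplices (10): [0], [1], [2], [3], [4], [5], [6], [7], [8], [9]
  1-simplices (30): (30 of them)
  2-simplices (20): (20 of them)

so the chain groups are C_0 ≅ Z^10, C_1 ≅ Z^30, C_2 ≅ Z^20.

∂_1: C_1 → C_0 sends each edge [p,q] (with p < q) to q − p.
This gives a 10×30 integer matrix of rank 9; reducing to Smith normal form yields diagonal entries (1,1,1,1,1,1,1,1,1).

The boundary map ∂_2: C_2 → C_1 maps a triangle to the signed sum of its edges. For instance
  ∂[0,1,3] = [1,3] − [0,3] + [0,1],
  ∂[5,6,8] = [6,8] − [5,8] + [5,6].
This gives a 30×20 integer matrix of rank 20; reducing to Smith normal form yields diagonal entries (1,1,1,1,1,1,1,1,1,1,1,1,1,1,1,1,1,1,1,2).

Reading off H_k = ker ∂_k / im ∂_{k+1}:

  H_0: rank C_0 − rank ∂_1 = 10 − 9 = 1, and the invariant factors of ∂_1 are all 1, so H_0 = Z.
  H_1: rank ker ∂_1 − rank ∂_2 = (30 − 9) − 20 = 1, and ∂_2 has invariant factor 2 > 1, so H_1 = Z ⊕ Z/2Z.
  H_2: rank ker ∂_2 − rank ∂_3 = (20 − 20) − 0 = 0, and there is no ∂_3, so H_2 = 0.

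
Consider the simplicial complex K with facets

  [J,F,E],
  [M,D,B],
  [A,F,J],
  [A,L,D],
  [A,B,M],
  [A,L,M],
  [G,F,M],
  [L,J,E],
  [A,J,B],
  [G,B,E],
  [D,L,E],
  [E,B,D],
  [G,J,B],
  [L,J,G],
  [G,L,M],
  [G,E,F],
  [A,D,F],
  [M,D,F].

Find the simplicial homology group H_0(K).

Order the vertices as A < B < D < E < F < G < J < L < M. Listing each simplex with vertices in this order, K has dimension 2 with simplices:

  0-simplices (9): A, B, D, E, F, G, J, L, M
  1-simplices (27): AB, AD, AF, AJ, AL, AM, BD, BE, BG, BJ, BM, DE, DF, DL, DM, EF, EG, EJ, EL, FG, FJ, FM, GJ, GL, GM, JL, LM
  2-simplices (18): ABJ, ABM, ADF, ADL, AFJ, ALM, BDE, BDM, BEG, BGJ, DEL, DFM, EFG, EFJ, EJL, FGM, GJL, GLM

giving chain groups C_0 ≅ Z^9, C_1 ≅ Z^27, C_2 ≅ Z^18.

Boundary ∂_1: C_1 → C_0 sends each edge [p,q] (with p < q) to q − p. For instance
  ∂GM = M − G.
The resulting 9×27 matrix has rank 8, and its Smith normal form has invariant factors (1,1,1,1,1,1,1,1).

Boundary ∂_2: C_2 → C_1 maps a triangle to the signed sum of its edges. For instance
  ∂ABJ = BJ − AJ + AB,
  ∂EFJ = FJ − EJ + EF.
The 27×18 boundary matrix has rank 18 and Smith normal form diag(1,1,1,1,1,1,1,1,1,1,1,1,1,1,1,1,1,2).

Now H_k = ker ∂_k / im ∂_{k+1}, so:

  H_0: rank C_0 − rank ∂_1 = 9 − 8 = 1, and the invariant factors of ∂_1 are all 1, so H_0 ≅ Z.

(K is a triangulation of the Klein bottle.)

H_0 ≅ Z.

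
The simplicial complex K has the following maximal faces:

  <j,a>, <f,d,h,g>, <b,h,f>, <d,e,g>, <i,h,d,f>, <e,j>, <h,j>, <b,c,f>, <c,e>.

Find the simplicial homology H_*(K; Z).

Order the vertices as a < b < c < d < e < f < g < h < i < j. Listing each simplex with vertices in this order, K has dimension 3 with simplices:

  0-simplices (10): a, b, c, d, e, f, g, h, i, j
  1-simplices (19): aj, bc, bf, bh, ce, cf, de, df, dg, dh, di, eg, ej, fg, fh, fi, gh, hi, hj
  2-simplices (10): bcf, bfh, deg, dfg, dfh, dfi, dgh, dhi, fgh, fhi
  3-simplices (2): dfgh, dfhi

Hence C_0 ≅ Z^10, C_1 ≅ Z^19, C_2 ≅ Z^10, C_3 ≅ Z^2.

Boundary ∂_1: C_1 → C_0 maps an edge to its endpoints' difference, ∂[p,q] = q − p. For instance
  ∂gh = h − g.
The resulting 10×19 matrix has rank 9, and its Smith normal form has invariant factors (1,1,1,1,1,1,1,1,1).

∂_2: C_2 → C_1 maps a triangle to the signed sum of its edges. For instance
  ∂bcf = cf − bf + bc,
  ∂dhi = hi − di + dh.
This gives a 19×10 integer matrix of rank 8; reducing to Smith normal form yields diagonal entries (1,1,1,1,1,1,1,1).

The boundary map ∂_3: C_3 → C_2 sends each 3-simplex σ to the alternating sum Σ_i (−1)^i (σ with its i-th vertex removed). For instance
  ∂dfhi = fhi − dhi + dfi − dfh,
  ∂dfgh = fgh − dgh + dfh − dfg.
The resulting 10×2 matrix has rank 2, and its Smith normal form has invariant factors (1,1).

From H_k ≅ ker(∂_k) / im(∂_{k+1}) we obtain:

  H_0: rank C_0 − rank ∂_1 = 10 − 9 = 1, and the invariant factors of ∂_1 are all 1, so H_0 ≅ Z.
  H_1: rank ker ∂_1 − rank ∂_2 = (19 − 9) − 8 = 2, and the invariant factors of ∂_2 are all 1, so H_1 ≅ Z^2.
  H_2: rank ker ∂_2 − rank ∂_3 = (10 − 8) − 2 = 0, and the invariant factors of ∂_3 are all 1, so H_2 ≅ 0.
  H_3: rank ker ∂_3 − rank ∂_4 = (2 − 2) − 0 = 0, and there is no ∂_4, so H_3 ≅ 0.

H_0 ≅ Z,  H_1 ≅ Z^2,  H_2 = 0,  H_3 = 0.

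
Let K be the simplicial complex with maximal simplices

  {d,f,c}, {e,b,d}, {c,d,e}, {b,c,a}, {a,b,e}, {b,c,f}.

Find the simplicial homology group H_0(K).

H_0 ≅ Z.

K has 6 vertices, 12 edges, 6 triangles.
rank ∂_0 = 0, rank ∂_1 = 5 ⇒ b_0 = 6 − 0 − 5 = 1; all invariant factors of ∂_1 are 1 so no torsion. So H_0 = Z.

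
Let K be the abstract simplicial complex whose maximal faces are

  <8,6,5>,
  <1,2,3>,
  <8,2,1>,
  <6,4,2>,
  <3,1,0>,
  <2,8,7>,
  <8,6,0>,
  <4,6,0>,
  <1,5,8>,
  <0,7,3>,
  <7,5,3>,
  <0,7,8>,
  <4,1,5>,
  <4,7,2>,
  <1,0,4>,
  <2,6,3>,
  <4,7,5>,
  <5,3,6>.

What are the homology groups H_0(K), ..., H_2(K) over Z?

H_0 = Z,  H_1 = Z^2,  H_2 = Z.

Order the vertices as 0 < 1 < 2 < 3 < 4 < 5 < 6 < 7 < 8. Listing each simplex with vertices in this order, K has dimension 2 with simplices:

  0-simplices (9): [0], [1], [2], [3], [4], [5], [6], [7], [8]
  1-simplices (27): (27 of them)
  2-simplices (18): [0,1,3], [0,1,4], [0,3,7], [0,4,6], [0,6,8], [0,7,8], [1,2,3], [1,2,8], [1,4,5], [1,5,8], [2,3,6], [2,4,6], [2,4,7], [2,7,8], [3,5,6], [3,5,7], [4,5,7], [5,6,8]

Hence C_0 ≅ Z^9, C_1 ≅ Z^27, C_2 ≅ Z^18.

∂_1: C_1 → C_0 maps an edge to its endpoints' difference, ∂[p,q] = q − p.
The 9×27 boundary matrix has rank 8 and Smith normal form diag(1,1,1,1,1,1,1,1).

The boundary map ∂_2: C_2 → C_1 acts by ∂[p,q,r] = [q,r] − [p,r] + [p,q]. For instance
  ∂[2,7,8] = [7,8] − [2,8] + [2,7],
  ∂[2,4,6] = [4,6] − [2,6] + [2,4].
This gives a 27×18 integer matrix of rank 17; reducing to Smith normal form yields diagonal entries (1,1,1,1,1,1,1,1,1,1,1,1,1,1,1,1,1).

Reading off H_k = ker ∂_k / im ∂_{k+1}:

  H_0: rank C_0 − rank ∂_1 = 9 − 8 = 1, and the invariant factors of ∂_1 are all 1, so H_0 = Z.
  H_1: rank ker ∂_1 − rank ∂_2 = (27 − 8) − 17 = 2, and the invariant factors of ∂_2 are all 1, so H_1 = Z^2.
  H_2: rank ker ∂_2 − rank ∂_3 = (18 − 17) − 0 = 1, and there is no ∂_3, so H_2 = Z.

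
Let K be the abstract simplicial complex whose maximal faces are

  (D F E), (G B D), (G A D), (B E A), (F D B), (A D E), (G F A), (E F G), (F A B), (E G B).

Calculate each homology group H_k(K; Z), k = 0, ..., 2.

We work with the vertex ordering A < B < D < E < F < G. The simplices of K, each written with vertices in increasing order, are:

  0-simplices (6): A, B, D, E, F, G
  1-simplices (15): AB, AD, AE, AF, AG, BD, BE, BF, BG, DE, DF, DG, EF, EG, FG
  2-simplices (10): ABE, ABF, ADE, ADG, AFG, BDF, BDG, BEG, DEF, EFG

giving chain groups C_0 ≅ Z^6, C_1 ≅ Z^15, C_2 ≅ Z^10.

Boundary ∂_1: C_1 → C_0 sends each edge [p,q] (with p < q) to q − p. For instance
  ∂EF = F − E.
As a 6×15 matrix over Z this has rank 5, with invariant factors (1,1,1,1,1).

The boundary map ∂_2: C_2 → C_1 sends each 2-simplex [p,q,r] to [q,r] − [p,r] + [p,q]. For instance
  ∂ABF = BF − AF + AB,
  ∂EFG = FG − EG + EF.
The 15×10 boundary matrix has rank 10 and Smith normal form diag(1,1,1,1,1,1,1,1,1,2).

Now H_k = ker ∂_k / im ∂_{k+1}, so:

  H_0: rank C_0 − rank ∂_1 = 6 − 5 = 1, and the invariant factors of ∂_1 are all 1, so H_0 ≅ Z.
  H_1: rank ker ∂_1 − rank ∂_2 = (15 − 5) − 10 = 0, and ∂_2 has invariant factor 2 > 1, so H_1 ≅ Z_2.
  H_2: rank ker ∂_2 − rank ∂_3 = (10 − 10) − 0 = 0, and there is no ∂_3, so H_2 ≅ 0.

H_0 ≅ Z,  H_1 ≅ Z_2,  H_2 = 0.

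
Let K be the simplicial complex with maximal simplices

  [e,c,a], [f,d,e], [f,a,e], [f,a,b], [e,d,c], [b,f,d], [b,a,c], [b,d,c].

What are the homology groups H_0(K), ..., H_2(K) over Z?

Take the total order a < b < c < d < e < f on the vertex set. Then K (dimension 2) consists of the simplices:

  0-simplices (6): a, b, c, d, e, f
  1-simplices (12): ab, ac, ae, af, bc, bd, bf, cd, ce, de, df, ef
  2-simplices (8): abc, abf, ace, aef, bcd, bdf, cde, def

giving chain groups C_0 ≅ Z^6, C_1 ≅ Z^12, C_2 ≅ Z^8.

Boundary ∂_1: C_1 → C_0 sends each edge [p,q] (with p < q) to q − p. For instance
  ∂bd = d − b.
As a 6×12 matrix over Z this has rank 5, with invariant factors (1,1,1,1,1).

∂_2: C_2 → C_1 maps a triangle to the signed sum of its edges. For instance
  ∂ace = ce − ae + ac,
  ∂abc = bc − ac + ab.
The resulting 12×8 matrix has rank 7, and its Smith normal form has invariant factors (1,1,1,1,1,1,1).

From H_k ≅ ker(∂_k) / im(∂_{k+1}) we obtain:

  H_0: rank C_0 − rank ∂_1 = 6 − 5 = 1, and the invariant factors of ∂_1 are all 1, so H_0 = Z.
  H_1: rank ker ∂_1 − rank ∂_2 = (12 − 5) − 7 = 0, and the invariant factors of ∂_2 are all 1, so H_1 = 0.
  H_2: rank ker ∂_2 − rank ∂_3 = (8 − 7) − 0 = 1, and there is no ∂_3, so H_2 = Z.

As a check, the Euler characteristic is 6 − 12 + 8 = 2, which agrees with 1 − 0 + 1 = 2.

H_0 ≅ Z,  H_1 = 0,  H_2 ≅ Z.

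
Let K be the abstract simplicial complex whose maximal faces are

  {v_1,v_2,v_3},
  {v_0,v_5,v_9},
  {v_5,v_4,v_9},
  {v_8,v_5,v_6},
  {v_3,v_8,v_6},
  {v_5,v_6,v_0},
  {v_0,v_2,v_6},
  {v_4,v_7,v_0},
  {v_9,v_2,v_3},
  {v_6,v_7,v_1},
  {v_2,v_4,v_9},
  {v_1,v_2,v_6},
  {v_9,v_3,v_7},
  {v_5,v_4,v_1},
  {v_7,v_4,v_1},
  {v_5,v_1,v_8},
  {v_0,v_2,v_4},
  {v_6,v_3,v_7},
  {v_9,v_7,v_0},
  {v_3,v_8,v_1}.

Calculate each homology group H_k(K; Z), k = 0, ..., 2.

Order the vertices as v_0 < v_1 < v_2 < v_3 < v_4 < v_5 < v_6 < v_7 < v_8 < v_9. Listing each simplex with vertices in this order, K has dimension 2 with simplices:

  0-simplices (10): [v_0], [v_1], [v_2], [v_3], [v_4], [v_5], [v_6], [v_7], [v_8], [v_9]
  1-simplices (30): (30 of them)
  2-simplices (20): (20 of them)

Hence C_0 ≅ Z^10, C_1 ≅ Z^30, C_2 ≅ Z^20.

∂_1: C_1 → C_0 is given by ∂[p,q] = [q] − [p].
The resulting 10×30 matrix has rank 9, and its Smith normal form has invariant factors (1,1,1,1,1,1,1,1,1).

∂_2: C_2 → C_1 maps a triangle to the signed sum of its edges. For instance
  ∂[v_3,v_6,v_8] = [v_6,v_8] − [v_3,v_8] + [v_3,v_6],
  ∂[v_1,v_2,v_6] = [v_2,v_6] − [v_1,v_6] + [v_1,v_2].
As a 30×20 matrix over Z this has rank 20, with invariant factors (1,1,1,1,1,1,1,1,1,1,1,1,1,1,1,1,1,1,1,2).

Reading off H_k = ker ∂_k / im ∂_{k+1}:

  H_0: rank C_0 − rank ∂_1 = 10 − 9 = 1, and the invariant factors of ∂_1 are all 1, so H_0 ≅ Z.
  H_1: rank ker ∂_1 − rank ∂_2 = (30 − 9) − 20 = 1, and ∂_2 has invariant factor 2 > 1, so H_1 ≅ Z ⊕ Z_2.
  H_2: rank ker ∂_2 − rank ∂_3 = (20 − 20) − 0 = 0, and there is no ∂_3, so H_2 ≅ 0.

(K is a triangulation of the Klein bottle.)

H_0 ≅ Z,  H_1 ≅ Z ⊕ Z_2,  H_2 = 0.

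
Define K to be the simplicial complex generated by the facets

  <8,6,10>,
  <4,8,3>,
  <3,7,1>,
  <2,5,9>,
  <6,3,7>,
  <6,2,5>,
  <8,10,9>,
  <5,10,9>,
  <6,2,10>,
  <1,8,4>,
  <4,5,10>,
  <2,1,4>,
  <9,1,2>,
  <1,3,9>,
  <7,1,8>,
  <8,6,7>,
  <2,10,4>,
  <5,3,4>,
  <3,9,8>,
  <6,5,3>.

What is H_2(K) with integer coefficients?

H_2 = 0.

Fix the vertex order 1 < 2 < 3 < 4 < 5 < 6 < 7 < 8 < 9 < 10 and write every simplex with vertices in increasing order. Then dim K = 2 and the simplices of K are:

  0-simplices (10): [1], [2], [3], [4], [5], [6], [7], [8], [9], [10]
  1-simplices (30): (30 of them)
  2-simplices (20): (20 of them)

Hence C_0 ≅ Z^10, C_1 ≅ Z^30, C_2 ≅ Z^20.

∂_1: C_1 → C_0 sends each edge [p,q] (with p < q) to q − p. For instance
  ∂[6,7] = [7] − [6].
The 10×30 boundary matrix has rank 9 and Smith normal form diag(1,1,1,1,1,1,1,1,1).

Boundary ∂_2: C_2 → C_1 acts by ∂[p,q,r] = [q,r] − [p,r] + [p,q]. For instance
  ∂[3,8,9] = [8,9] − [3,9] + [3,8],
  ∂[2,6,10] = [6,10] − [2,10] + [2,6].
The 30×20 boundary matrix has rank 20 and Smith normal form diag(1,1,1,1,1,1,1,1,1,1,1,1,1,1,1,1,1,1,1,2).

Now H_k = ker ∂_k / im ∂_{k+1}, so:

  H_2: rank ker ∂_2 − rank ∂_3 = (20 − 20) − 0 = 0, and there is no ∂_3, so H_2 ≅ 0.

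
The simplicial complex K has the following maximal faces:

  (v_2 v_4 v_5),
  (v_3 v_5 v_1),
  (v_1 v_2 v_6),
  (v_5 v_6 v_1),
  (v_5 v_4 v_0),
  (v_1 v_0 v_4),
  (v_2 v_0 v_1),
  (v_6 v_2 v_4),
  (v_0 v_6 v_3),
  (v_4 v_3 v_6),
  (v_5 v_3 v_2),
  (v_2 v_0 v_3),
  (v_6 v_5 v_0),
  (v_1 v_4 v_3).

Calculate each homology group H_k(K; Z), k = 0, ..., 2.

H_0 = Z,  H_1 = Z^2,  H_2 = Z.

Fix the vertex order v_0 < v_1 < v_2 < v_3 < v_4 < v_5 < v_6 and write every simplex with vertices in increasing order. Then dim K = 2 and the simplices of K are:

  0-simplices (7): [v_0], [v_1], [v_2], [v_3], [v_4], [v_5], [v_6]
  1-simplices (21): (21 of them)
  2-simplices (14): (14 of them)

giving chain groups C_0 ≅ Z^7, C_1 ≅ Z^21, C_2 ≅ Z^14.

Boundary ∂_1: C_1 → C_0 is given by ∂[p,q] = [q] − [p].
This gives a 7×21 integer matrix of rank 6; reducing to Smith normal form yields diagonal entries (1,1,1,1,1,1).

Boundary ∂_2: C_2 → C_1 sends each 2-simplex [p,q,r] to [q,r] − [p,r] + [p,q]. For instance
  ∂[v_2,v_4,v_6] = [v_4,v_6] − [v_2,v_6] + [v_2,v_4],
  ∂[v_1,v_5,v_6] = [v_5,v_6] − [v_1,v_6] + [v_1,v_5].
The resulting 21×14 matrix has rank 13, and its Smith normal form has invariant factors (1,1,1,1,1,1,1,1,1,1,1,1,1).

From H_k ≅ ker(∂_k) / im(∂_{k+1}) we obtain:

  H_0: rank C_0 − rank ∂_1 = 7 − 6 = 1, and the invariant factors of ∂_1 are all 1, so H_0 = Z.
  H_1: rank ker ∂_1 − rank ∂_2 = (21 − 6) − 13 = 2, and the invariant factors of ∂_2 are all 1, so H_1 = Z^2.
  H_2: rank ker ∂_2 − rank ∂_3 = (14 − 13) − 0 = 1, and there is no ∂_3, so H_2 = Z.

(K is a triangulation of the torus T^2.)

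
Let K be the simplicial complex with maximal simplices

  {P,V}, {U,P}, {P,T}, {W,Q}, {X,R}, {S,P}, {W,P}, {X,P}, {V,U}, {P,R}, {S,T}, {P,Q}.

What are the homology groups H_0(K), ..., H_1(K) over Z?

H_0 = Z,  H_1 = Z^4.

Fix the vertex order P < Q < R < S < T < U < V < W < X and write every simplex with vertices in increasing order. Then dim K = 1 and the simplices of K are:

  0-simplices (9): P, Q, R, S, T, U, V, W, X
  1-simplices (12): PQ, PR, PS, PT, PU, PV, PW, PX, QW, RX, ST, UV

Hence C_0 ≅ Z^9, C_1 ≅ Z^12.

Boundary ∂_1: C_1 → C_0 maps an edge to its endpoints' difference, ∂[p,q] = q − p. For instance
  ∂PR = R − P.
As a 9×12 matrix over Z this has rank 8, with invariant factors (1,1,1,1,1,1,1,1).

Computing H_k = (kernel of ∂_k) / (image of ∂_{k+1}):

  H_0: rank C_0 − rank ∂_1 = 9 − 8 = 1, and the invariant factors of ∂_1 are all 1, so H_0 = Z.
  H_1: rank ker ∂_1 − rank ∂_2 = (12 − 8) − 0 = 4, and there is no ∂_2, so H_1 = Z^4.

As a check, the Euler characteristic is 9 − 12 = -3, which agrees with 1 − 4 = -3.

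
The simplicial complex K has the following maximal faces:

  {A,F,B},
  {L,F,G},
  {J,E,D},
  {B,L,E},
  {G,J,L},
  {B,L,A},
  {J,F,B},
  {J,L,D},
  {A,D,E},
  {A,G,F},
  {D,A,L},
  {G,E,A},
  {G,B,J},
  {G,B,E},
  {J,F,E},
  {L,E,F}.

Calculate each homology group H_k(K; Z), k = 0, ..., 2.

Fix the vertex order A < B < D < E < F < G < J < L and write every simplex with vertices in increasing order. Then dim K = 2 and the simplices of K are:

  0-simplices (8): A, B, D, E, F, G, J, L
  1-simplices (24): AB, AD, AE, AF, AG, AL, BE, BF, BG, BJ, BL, DE, DJ, DL, EF, EG, EJ, EL, FG, FJ, FL, GJ, GL, JL
  2-simplices (16): ABF, ABL, ADE, ADL, AEG, AFG, BEG, BEL, BFJ, BGJ, DEJ, DJL, EFJ, EFL, FGL, GJL

Hence C_0 ≅ Z^8, C_1 ≅ Z^24, C_2 ≅ Z^16.

The boundary map ∂_1: C_1 → C_0 is given by ∂[p,q] = [q] − [p]. For instance
  ∂DJ = J − D.
The resulting 8×24 matrix has rank 7, and its Smith normal form has invariant factors (1,1,1,1,1,1,1).

Boundary ∂_2: C_2 → C_1 maps a triangle to the signed sum of its edges. For instance
  ∂BEG = EG − BG + BE,
  ∂DEJ = EJ − DJ + DE.
The resulting 24×16 matrix has rank 15, and its Smith normal form has invariant factors (1,1,1,1,1,1,1,1,1,1,1,1,1,1,1).

Reading off H_k = ker ∂_k / im ∂_{k+1}:

  H_0: rank C_0 − rank ∂_1 = 8 − 7 = 1, and the invariant factors of ∂_1 are all 1, so H_0 ≅ Z.
  H_1: rank ker ∂_1 − rank ∂_2 = (24 − 7) − 15 = 2, and the invariant factors of ∂_2 are all 1, so H_1 ≅ Z^2.
  H_2: rank ker ∂_2 − rank ∂_3 = (16 − 15) − 0 = 1, and there is no ∂_3, so H_2 ≅ Z.

As a check, the Euler characteristic is 8 − 24 + 16 = 0, which agrees with 1 − 2 + 1 = 0.

H_0 = Z,  H_1 = Z^2,  H_2 = Z.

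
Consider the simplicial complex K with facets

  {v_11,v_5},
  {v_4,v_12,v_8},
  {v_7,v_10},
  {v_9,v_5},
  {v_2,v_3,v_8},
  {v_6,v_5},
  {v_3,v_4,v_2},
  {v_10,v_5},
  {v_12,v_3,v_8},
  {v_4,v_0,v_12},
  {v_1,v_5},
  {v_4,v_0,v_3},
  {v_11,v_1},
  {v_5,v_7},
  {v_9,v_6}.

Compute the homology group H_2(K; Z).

H_2 = 0.

Take the total order v_0 < v_1 < v_2 < v_3 < v_4 < v_5 < v_6 < v_7 < v_8 < v_9 < v_10 < v_11 < v_12 on the vertex set. Then K (dimension 2) consists of the simplices:

  0-simplices (13): [v_0], [v_1], [v_2], [v_3], [v_4], [v_5], [v_6], [v_7], [v_8], [v_9], [v_10], [v_11], [v_12]
  1-simplices (21): (21 of them)
  2-simplices (6): [v_0,v_3,v_4], [v_0,v_4,v_12], [v_2,v_3,v_4], [v_2,v_3,v_8], [v_3,v_8,v_12], [v_4,v_8,v_12]

so the chain groups are C_0 ≅ Z^13, C_1 ≅ Z^21, C_2 ≅ Z^6.

The boundary map ∂_1: C_1 → C_0 sends each edge [p,q] (with p < q) to q − p. For instance
  ∂[v_0,v_12] = [v_12] − [v_0].
As a 13×21 matrix over Z this has rank 11, with invariant factors (1,1,1,1,1,1,1,1,1,1,1).

Boundary ∂_2: C_2 → C_1 sends each 2-simplex [p,q,r] to [q,r] − [p,r] + [p,q]. For instance
  ∂[v_0,v_3,v_4] = [v_3,v_4] − [v_0,v_4] + [v_0,v_3],
  ∂[v_2,v_3,v_8] = [v_3,v_8] − [v_2,v_8] + [v_2,v_3].
As a 21×6 matrix over Z this has rank 6, with invariant factors (1,1,1,1,1,1).

Now H_k = ker ∂_k / im ∂_{k+1}, so:

  H_2: rank ker ∂_2 − rank ∂_3 = (6 − 6) − 0 = 0, and there is no ∂_3, so H_2 ≅ 0.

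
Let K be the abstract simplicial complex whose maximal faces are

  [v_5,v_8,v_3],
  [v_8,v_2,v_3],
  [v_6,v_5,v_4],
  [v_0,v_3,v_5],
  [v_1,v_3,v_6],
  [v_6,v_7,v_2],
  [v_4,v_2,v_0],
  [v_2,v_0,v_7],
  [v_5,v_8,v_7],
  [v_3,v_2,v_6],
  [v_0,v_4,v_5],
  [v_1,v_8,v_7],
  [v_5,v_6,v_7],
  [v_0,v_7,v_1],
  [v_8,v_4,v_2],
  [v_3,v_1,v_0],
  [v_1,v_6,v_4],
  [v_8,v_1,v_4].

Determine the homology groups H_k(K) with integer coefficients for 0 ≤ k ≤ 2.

Take the total order v_0 < v_1 < v_2 < v_3 < v_4 < v_5 < v_6 < v_7 < v_8 on the vertex set. Then K (dimension 2) consists of the simplices:

  0-simplices (9): [v_0], [v_1], [v_2], [v_3], [v_4], [v_5], [v_6], [v_7], [v_8]
  1-simplices (27): (27 of them)
  2-simplices (18): (18 of them)

so the chain groups are C_0 ≅ Z^9, C_1 ≅ Z^27, C_2 ≅ Z^18.

Boundary ∂_1: C_1 → C_0 is given by ∂[p,q] = [q] − [p]. For instance
  ∂[v_6,v_7] = [v_7] − [v_6].
This gives a 9×27 integer matrix of rank 8; reducing to Smith normal form yields diagonal entries (1,1,1,1,1,1,1,1).

The boundary map ∂_2: C_2 → C_1 sends each 2-simplex [p,q,r] to [q,r] − [p,r] + [p,q]. For instance
  ∂[v_0,v_3,v_5] = [v_3,v_5] − [v_0,v_5] + [v_0,v_3],
  ∂[v_2,v_4,v_8] = [v_4,v_8] − [v_2,v_8] + [v_2,v_4].
The resulting 27×18 matrix has rank 17, and its Smith normal form has invariant factors (1,1,1,1,1,1,1,1,1,1,1,1,1,1,1,1,1).

From H_k ≅ ker(∂_k) / im(∂_{k+1}) we obtain:

  H_0: rank C_0 − rank ∂_1 = 9 − 8 = 1, and the invariant factors of ∂_1 are all 1, so H_0 ≅ Z.
  H_1: rank ker ∂_1 − rank ∂_2 = (27 − 8) − 17 = 2, and the invariant factors of ∂_2 are all 1, so H_1 ≅ Z^2.
  H_2: rank ker ∂_2 − rank ∂_3 = (18 − 17) − 0 = 1, and there is no ∂_3, so H_2 ≅ Z.

As a check, the Euler characteristic is 9 − 27 + 18 = 0, which agrees with 1 − 2 + 1 = 0.
(K is a triangulation of the torus T^2.)

H_0 ≅ Z,  H_1 ≅ Z^2,  H_2 ≅ Z.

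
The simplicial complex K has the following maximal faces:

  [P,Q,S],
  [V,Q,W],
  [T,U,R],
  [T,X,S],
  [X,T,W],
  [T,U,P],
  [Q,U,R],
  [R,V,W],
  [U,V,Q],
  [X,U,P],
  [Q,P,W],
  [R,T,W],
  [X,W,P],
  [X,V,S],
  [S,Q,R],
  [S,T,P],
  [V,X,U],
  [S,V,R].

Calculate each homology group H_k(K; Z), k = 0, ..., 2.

H_0 = Z,  H_1 = Z ⊕ Z/2,  H_2 = 0.

Fix the vertex order P < Q < R < S < T < U < V < W < X and write every simplex with vertices in increasing order. Then dim K = 2 and the simplices of K are:

  0-simplices (9): P, Q, R, S, T, U, V, W, X
  1-simplices (27): PQ, PS, PT, PU, PW, PX, QR, QS, QU, QV, QW, RS, RT, RU, RV, RW, ST, SV, SX, TU, TW, TX, UV, UX, VW, VX, WX
  2-simplices (18): PQS, PQW, PST, PTU, PUX, PWX, QRS, QRU, QUV, QVW, RSV, RTU, RTW, RVW, STX, SVX, TWX, UVX

Hence C_0 ≅ Z^9, C_1 ≅ Z^27, C_2 ≅ Z^18.

The boundary map ∂_1: C_1 → C_0 sends each edge [p,q] (with p < q) to q − p.
The 9×27 boundary matrix has rank 8 and Smith normal form diag(1,1,1,1,1,1,1,1).

Boundary ∂_2: C_2 → C_1 maps a triangle to the signed sum of its edges. For instance
  ∂STX = TX − SX + ST,
  ∂RTU = TU − RU + RT.
The 27×18 boundary matrix has rank 18 and Smith normal form diag(1,1,1,1,1,1,1,1,1,1,1,1,1,1,1,1,1,2).

Now H_k = ker ∂_k / im ∂_{k+1}, so:

  H_0: rank C_0 − rank ∂_1 = 9 − 8 = 1, and the invariant factors of ∂_1 are all 1, so H_0 = Z.
  H_1: rank ker ∂_1 − rank ∂_2 = (27 − 8) − 18 = 1, and ∂_2 has invariant factor 2 > 1, so H_1 = Z ⊕ Z/2.
  H_2: rank ker ∂_2 − rank ∂_3 = (18 − 18) − 0 = 0, and there is no ∂_3, so H_2 = 0.

As a check, the Euler characteristic is 9 − 27 + 18 = 0, which agrees with 1 − 1 + 0 = 0.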